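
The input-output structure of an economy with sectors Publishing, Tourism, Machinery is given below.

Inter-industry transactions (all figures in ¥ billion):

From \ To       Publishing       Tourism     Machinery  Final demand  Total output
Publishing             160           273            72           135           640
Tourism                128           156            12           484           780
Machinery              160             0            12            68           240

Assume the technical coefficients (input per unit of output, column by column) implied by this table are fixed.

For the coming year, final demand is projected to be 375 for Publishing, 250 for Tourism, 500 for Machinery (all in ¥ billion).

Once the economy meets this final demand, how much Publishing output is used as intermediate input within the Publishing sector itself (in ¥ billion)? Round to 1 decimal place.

Technical coefficients a_ij = z_ij / X_j:
  a_11 = 160/640 = 0.25, a_21 = 128/640 = 0.20, a_31 = 160/640 = 0.25
  a_12 = 273/780 = 0.35, a_22 = 156/780 = 0.20, a_32 = 0/780 = 0.00
  a_13 = 72/240 = 0.30, a_23 = 12/240 = 0.05, a_33 = 12/240 = 0.05
I − A =
  [   0.75    -0.35    -0.30]
  [  -0.20     0.80    -0.05]
  [  -0.25     0.00     0.95]
Cofactors of I−A, C_ij = (−1)^(i+j)·(minor ij) (rows/columns in the sector order above):
  C_11 = (0.80)(0.95) − (-0.05)(0.00) = 0.7600
  C_12 = −[(-0.20)(0.95) − (-0.05)(-0.25)] = 0.2025
  C_13 = (-0.20)(0.00) − (0.80)(-0.25) = 0.2000
  C_21 = −[(-0.35)(0.95) − (-0.30)(0.00)] = 0.3325
  C_22 = (0.75)(0.95) − (-0.30)(-0.25) = 0.6375
  C_23 = −[(0.75)(0.00) − (-0.35)(-0.25)] = 0.0875
  C_31 = (-0.35)(-0.05) − (-0.30)(0.80) = 0.2575
  C_32 = −[(0.75)(-0.05) − (-0.30)(-0.20)] = 0.0975
  C_33 = (0.75)(0.80) − (-0.35)(-0.20) = 0.5300
det(I−A) = Σ_j (I−A)_1j·C_1j = (0.75)(0.7600) + (-0.35)(0.2025) + (-0.30)(0.2000) = 0.439125
adj(I−A) = Cᵀ =
  [ 0.7600   0.3325   0.2575]
  [ 0.2025   0.6375   0.0975]
  [ 0.2000   0.0875   0.5300]
(I − A)⁻¹ = adj(I−A) / det(I−A) ≈
  [   1.7307     0.7572     0.5864]
  [   0.4611     1.4518     0.2220]
  [   0.4555     0.1993     1.2069]
First solve x = (I − A)⁻¹ d = adj(I−A)·d / det(I−A); in particular x_1 = (0.7600·375 + 0.3325·250 + 0.2575·500) / 0.439125 = 496.875 / 0.439125 ≈ 1131.512.
Intermediate flow from 1 to 1: z_11 = a_11 · x_1 = 0.25 × 496.875 / 0.439125 = 124.21875 / 0.439125 ≈ 282.9.

z_11 = 282.9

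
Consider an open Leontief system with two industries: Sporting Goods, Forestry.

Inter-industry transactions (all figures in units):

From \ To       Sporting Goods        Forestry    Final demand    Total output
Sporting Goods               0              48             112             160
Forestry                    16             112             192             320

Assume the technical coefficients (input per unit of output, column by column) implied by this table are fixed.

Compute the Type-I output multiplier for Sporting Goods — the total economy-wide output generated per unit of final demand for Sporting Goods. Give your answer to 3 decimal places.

Technical coefficients a_ij = z_ij / X_j:
  a_11 = 0/160 = 0.00, a_21 = 16/160 = 0.10
  a_12 = 48/320 = 0.15, a_22 = 112/320 = 0.35
I − A =
  [   1.00    -0.15]
  [  -0.10     0.65]
det(I−A) = (1.00)(0.65) − (-0.15)(-0.10) = 0.6350
adj(I−A) = [[0.65, 0.15], [0.10, 1.00]]
(I − A)⁻¹ = adj(I−A) / det(I−A) ≈
  [   1.0236     0.2362]
  [   0.1575     1.5748]
The output multiplier for sector j is the column-j sum of the Leontief inverse (I − A)⁻¹ = adj(I−A) / det(I−A).
Column 1 of adj(I−A): (0.65, 0.10); det(I−A) = 0.6350.
m_1 = (0.65 + 0.10) / 0.6350 = 0.75 / 0.6350 ≈ 1.181.

m_1 = 1.181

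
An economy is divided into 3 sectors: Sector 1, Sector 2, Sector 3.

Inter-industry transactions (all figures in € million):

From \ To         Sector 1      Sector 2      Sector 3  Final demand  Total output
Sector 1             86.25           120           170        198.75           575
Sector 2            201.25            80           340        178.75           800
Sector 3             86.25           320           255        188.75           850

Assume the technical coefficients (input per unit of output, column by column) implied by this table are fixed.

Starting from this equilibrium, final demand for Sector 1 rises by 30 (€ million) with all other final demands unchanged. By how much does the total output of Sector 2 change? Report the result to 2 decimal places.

Δx_2 = 30.63

Technical coefficients a_ij = z_ij / X_j:
  a_11 = 86.25/575 = 0.15, a_21 = 201.25/575 = 0.35, a_31 = 86.25/575 = 0.15
  a_12 = 120/800 = 0.15, a_22 = 80/800 = 0.10, a_32 = 320/800 = 0.40
  a_13 = 170/850 = 0.20, a_23 = 340/850 = 0.40, a_33 = 255/850 = 0.30
I − A =
  [   0.85    -0.15    -0.20]
  [  -0.35     0.90    -0.40]
  [  -0.15    -0.40     0.70]
Cofactors of I−A, C_ij = (−1)^(i+j)·(minor ij) (rows/columns in the sector order above):
  C_11 = (0.90)(0.70) − (-0.40)(-0.40) = 0.4700
  C_12 = −[(-0.35)(0.70) − (-0.40)(-0.15)] = 0.3050
  C_13 = (-0.35)(-0.40) − (0.90)(-0.15) = 0.2750
  C_21 = −[(-0.15)(0.70) − (-0.20)(-0.40)] = 0.1850
  C_22 = (0.85)(0.70) − (-0.20)(-0.15) = 0.5650
  C_23 = −[(0.85)(-0.40) − (-0.15)(-0.15)] = 0.3625
  C_31 = (-0.15)(-0.40) − (-0.20)(0.90) = 0.2400
  C_32 = −[(0.85)(-0.40) − (-0.20)(-0.35)] = 0.4100
  C_33 = (0.85)(0.90) − (-0.15)(-0.35) = 0.7125
det(I−A) = Σ_j (I−A)_1j·C_1j = (0.85)(0.4700) + (-0.15)(0.3050) + (-0.20)(0.2750) = 0.29875
adj(I−A) = Cᵀ =
  [ 0.4700   0.1850   0.2400]
  [ 0.3050   0.5650   0.4100]
  [ 0.2750   0.3625   0.7125]
(I − A)⁻¹ = adj(I−A) / det(I−A) ≈
  [   1.5732     0.6192     0.8033]
  [   1.0209     1.8912     1.3724]
  [   0.9205     1.2134     2.3849]
Δx = (I − A)⁻¹ Δd with Δd having +30 in the Sector 1 component and 0 elsewhere.
So Δx_2 = L_21 · (+30), where L_21 = adj(I−A)_21 / det(I−A) = 0.3050 / 0.29875.
Δx_2 = 0.3050 × (+30) / 0.29875 = 9.15 / 0.29875 ≈ 30.63.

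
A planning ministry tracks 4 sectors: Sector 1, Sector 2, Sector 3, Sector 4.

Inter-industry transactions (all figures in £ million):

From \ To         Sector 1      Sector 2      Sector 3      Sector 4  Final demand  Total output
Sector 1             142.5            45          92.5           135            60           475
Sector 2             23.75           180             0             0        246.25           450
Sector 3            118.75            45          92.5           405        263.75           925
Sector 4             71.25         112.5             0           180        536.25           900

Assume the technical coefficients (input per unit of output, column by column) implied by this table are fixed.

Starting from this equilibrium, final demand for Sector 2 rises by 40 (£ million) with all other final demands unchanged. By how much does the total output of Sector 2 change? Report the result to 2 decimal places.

Technical coefficients a_ij = z_ij / X_j:
  a_11 = 142.5/475 = 0.30, a_21 = 23.75/475 = 0.05, a_31 = 118.75/475 = 0.25, a_41 = 71.25/475 = 0.15
  a_12 = 45/450 = 0.10, a_22 = 180/450 = 0.40, a_32 = 45/450 = 0.10, a_42 = 112.5/450 = 0.25
  a_13 = 92.5/925 = 0.10, a_23 = 0/925 = 0.00, a_33 = 92.5/925 = 0.10, a_43 = 0/925 = 0.00
  a_14 = 135/900 = 0.15, a_24 = 0/900 = 0.00, a_34 = 405/900 = 0.45, a_44 = 180/900 = 0.20
I − A =
  [   0.70    -0.10    -0.10    -0.15]
  [  -0.05     0.60     0.00     0.00]
  [  -0.25    -0.10     0.90    -0.45]
  [  -0.15    -0.25     0.00     0.80]
Compute the cofactors C_ij = (−1)^(i+j)·(3×3 minor ij) of I−A; the adjugate is their transpose:
adj(I−A) = Cᵀ =
  [ 0.432000   0.125000   0.048000   0.108000]
  [ 0.036000   0.457000   0.004000   0.009000]
  [ 0.170125   0.168625   0.316625   0.210000]
  [ 0.092250   0.166250   0.010250   0.358000]
det(I−A) = Σ_j (I−A)_1j·C_1j = (0.70)(0.432000) + (-0.10)(0.036000) + (-0.10)(0.170125) + (-0.15)(0.092250) = 0.26795
(I − A)⁻¹ = adj(I−A) / det(I−A) ≈
  [   1.6122     0.4665     0.1791     0.4031]
  [   0.1344     1.7055     0.0149     0.0336]
  [   0.6349     0.6293     1.1817     0.7837]
  [   0.3443     0.6205     0.0383     1.3361]
Δx = (I − A)⁻¹ Δd with Δd having +40 in the Sector 2 component and 0 elsewhere.
So Δx_2 = L_22 · (+40), where L_22 = adj(I−A)_22 / det(I−A) = 0.457000 / 0.26795.
Δx_2 = 0.457000 × (+40) / 0.26795 = 18.28 / 0.26795 ≈ 68.22.

Δx_2 = 68.22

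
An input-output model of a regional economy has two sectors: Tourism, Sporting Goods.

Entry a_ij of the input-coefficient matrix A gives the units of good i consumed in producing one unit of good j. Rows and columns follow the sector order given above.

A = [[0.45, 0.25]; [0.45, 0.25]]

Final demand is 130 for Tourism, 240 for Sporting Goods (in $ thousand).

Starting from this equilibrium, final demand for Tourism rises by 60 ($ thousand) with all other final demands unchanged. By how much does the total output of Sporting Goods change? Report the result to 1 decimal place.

I − A =
  [   0.55    -0.25]
  [  -0.45     0.75]
det(I−A) = (0.55)(0.75) − (-0.25)(-0.45) = 0.3000
adj(I−A) = [[0.75, 0.25], [0.45, 0.55]]
(I − A)⁻¹ = adj(I−A) / det(I−A) ≈
  [   2.5000     0.8333]
  [   1.5000     1.8333]
Δx = (I − A)⁻¹ Δd with Δd having +60 in the Tourism component and 0 elsewhere.
So Δx_S = L_ST · (+60), where L_ST = adj(I−A)_ST / det(I−A) = 0.45 / 0.3000.
Δx_S = 0.45 × (+60) / 0.3000 = 27.00 / 0.3000 = 90.0.

Δx_S = 90.0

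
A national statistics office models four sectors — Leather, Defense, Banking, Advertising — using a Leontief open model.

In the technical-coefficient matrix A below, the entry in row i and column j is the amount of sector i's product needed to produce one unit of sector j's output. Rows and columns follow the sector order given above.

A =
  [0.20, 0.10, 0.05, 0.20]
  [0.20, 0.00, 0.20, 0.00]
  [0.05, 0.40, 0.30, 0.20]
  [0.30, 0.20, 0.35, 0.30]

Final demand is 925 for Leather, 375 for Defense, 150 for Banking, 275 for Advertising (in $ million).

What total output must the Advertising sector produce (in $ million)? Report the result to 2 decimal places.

x_A = 2409.19

I − A =
  [   0.80    -0.10    -0.05    -0.20]
  [  -0.20     1.00    -0.20     0.00]
  [  -0.05    -0.40     0.70    -0.20]
  [  -0.30    -0.20    -0.35     0.70]
Compute the cofactors C_ij = (−1)^(i+j)·(3×3 minor ij) of I−A; the adjugate is their transpose:
adj(I−A) = Cᵀ =
  [ 0.35600   0.11400   0.12700   0.13800]
  [ 0.10300   0.28575   0.12100   0.06400]
  [ 0.15900   0.24350   0.47800   0.18200]
  [ 0.26150   0.25225   0.32800   0.47450]
det(I−A) = Σ_j (I−A)_1j·C_1j = (0.80)(0.35600) + (-0.10)(0.10300) + (-0.05)(0.15900) + (-0.20)(0.26150) = 0.21425
(I − A)⁻¹ = adj(I−A) / det(I−A) ≈
  [   1.6616     0.5321     0.5928     0.6441]
  [   0.4807     1.3337     0.5648     0.2987]
  [   0.7421     1.1365     2.2310     0.8495]
  [   1.2205     1.1774     1.5309     2.2147]
x = (I − A)⁻¹ d = adj(I−A)·d / det(I−A), with det(I−A) = 0.21425:
  x_L = (0.35600·925 + 0.11400·375 + 0.12700·150 + 0.13800·275) / 0.21425 = 429.05 / 0.21425 ≈ 2002.57
  x_D = (0.10300·925 + 0.28575·375 + 0.12100·150 + 0.06400·275) / 0.21425 = 238.18125 / 0.21425 ≈ 1111.70
  x_B = (0.15900·925 + 0.24350·375 + 0.47800·150 + 0.18200·275) / 0.21425 = 360.1375 / 0.21425 ≈ 1680.92
  x_A = (0.26150·925 + 0.25225·375 + 0.32800·150 + 0.47450·275) / 0.21425 = 516.16875 / 0.21425 ≈ 2409.19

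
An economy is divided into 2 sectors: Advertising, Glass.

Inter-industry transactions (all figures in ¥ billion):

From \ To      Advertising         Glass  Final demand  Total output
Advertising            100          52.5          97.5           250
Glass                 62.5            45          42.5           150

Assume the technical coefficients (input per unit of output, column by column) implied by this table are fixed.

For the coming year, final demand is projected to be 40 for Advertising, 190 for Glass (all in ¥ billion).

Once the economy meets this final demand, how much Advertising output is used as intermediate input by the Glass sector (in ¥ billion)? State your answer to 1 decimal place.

Technical coefficients a_ij = z_ij / X_j:
  a_11 = 100/250 = 0.40, a_21 = 62.5/250 = 0.25
  a_12 = 52.5/150 = 0.35, a_22 = 45/150 = 0.30
I − A =
  [   0.60    -0.35]
  [  -0.25     0.70]
det(I−A) = (0.60)(0.70) − (-0.35)(-0.25) = 0.3325
adj(I−A) = [[0.70, 0.35], [0.25, 0.60]]
(I − A)⁻¹ = adj(I−A) / det(I−A) ≈
  [   2.1053     1.0526]
  [   0.7519     1.8045]
First solve x = (I − A)⁻¹ d = adj(I−A)·d / det(I−A); in particular x_2 = (0.25·40 + 0.60·190) / 0.3325 = 124.00 / 0.3325 ≈ 372.932.
Intermediate flow from 1 to 2: z_12 = a_12 · x_2 = 0.35 × 124.00 / 0.3325 = 43.40 / 0.3325 ≈ 130.5.

z_12 = 130.5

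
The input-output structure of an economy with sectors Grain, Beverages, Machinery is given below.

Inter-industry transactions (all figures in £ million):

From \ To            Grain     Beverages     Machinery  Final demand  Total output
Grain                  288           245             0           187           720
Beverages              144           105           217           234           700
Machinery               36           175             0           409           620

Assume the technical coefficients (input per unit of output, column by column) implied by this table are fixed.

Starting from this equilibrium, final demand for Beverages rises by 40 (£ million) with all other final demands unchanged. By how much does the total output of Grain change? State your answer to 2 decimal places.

Δx_1 = 36.71

Technical coefficients a_ij = z_ij / X_j:
  a_11 = 288/720 = 0.40, a_21 = 144/720 = 0.20, a_31 = 36/720 = 0.05
  a_12 = 245/700 = 0.35, a_22 = 105/700 = 0.15, a_32 = 175/700 = 0.25
  a_13 = 0/620 = 0.00, a_23 = 217/620 = 0.35, a_33 = 0/620 = 0.00
I − A =
  [   0.60    -0.35     0.00]
  [  -0.20     0.85    -0.35]
  [  -0.05    -0.25     1.00]
Cofactors of I−A, C_ij = (−1)^(i+j)·(minor ij) (rows/columns in the sector order above):
  C_11 = (0.85)(1.00) − (-0.35)(-0.25) = 0.7625
  C_12 = −[(-0.20)(1.00) − (-0.35)(-0.05)] = 0.2175
  C_13 = (-0.20)(-0.25) − (0.85)(-0.05) = 0.0925
  C_21 = −[(-0.35)(1.00) − (0.00)(-0.25)] = 0.3500
  C_22 = (0.60)(1.00) − (0.00)(-0.05) = 0.6000
  C_23 = −[(0.60)(-0.25) − (-0.35)(-0.05)] = 0.1675
  C_31 = (-0.35)(-0.35) − (0.00)(0.85) = 0.1225
  C_32 = −[(0.60)(-0.35) − (0.00)(-0.20)] = 0.2100
  C_33 = (0.60)(0.85) − (-0.35)(-0.20) = 0.4400
det(I−A) = Σ_j (I−A)_1j·C_1j = (0.60)(0.7625) + (-0.35)(0.2175) + (0.00)(0.0925) = 0.381375
adj(I−A) = Cᵀ =
  [ 0.7625   0.3500   0.1225]
  [ 0.2175   0.6000   0.2100]
  [ 0.0925   0.1675   0.4400]
(I − A)⁻¹ = adj(I−A) / det(I−A) ≈
  [   1.9993     0.9177     0.3212]
  [   0.5703     1.5733     0.5506]
  [   0.2425     0.4392     1.1537]
Δx = (I − A)⁻¹ Δd with Δd having +40 in the Beverages component and 0 elsewhere.
So Δx_1 = L_12 · (+40), where L_12 = adj(I−A)_12 / det(I−A) = 0.3500 / 0.381375.
Δx_1 = 0.3500 × (+40) / 0.381375 = 14.00 / 0.381375 ≈ 36.71.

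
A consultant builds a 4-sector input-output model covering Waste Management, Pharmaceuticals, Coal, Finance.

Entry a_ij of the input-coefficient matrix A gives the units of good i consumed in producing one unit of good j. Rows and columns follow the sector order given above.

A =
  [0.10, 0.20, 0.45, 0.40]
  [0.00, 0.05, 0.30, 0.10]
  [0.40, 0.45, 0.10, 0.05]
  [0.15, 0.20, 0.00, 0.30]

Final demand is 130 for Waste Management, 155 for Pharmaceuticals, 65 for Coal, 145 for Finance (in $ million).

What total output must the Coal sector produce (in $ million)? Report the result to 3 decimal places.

I − A =
  [   0.90    -0.20    -0.45    -0.40]
  [   0.00     0.95    -0.30    -0.10]
  [  -0.40    -0.45     0.90    -0.05]
  [  -0.15    -0.20     0.00     0.70]
Compute the cofactors C_ij = (−1)^(i+j)·(3×3 minor ij) of I−A; the adjugate is their transpose:
adj(I−A) = Cᵀ =
  [ 0.483000   0.344250   0.356250   0.350625]
  [ 0.099750   0.383625   0.177750   0.124500]
  [ 0.271875   0.355000   0.520500   0.243250]
  [ 0.132000   0.183375   0.127125   0.453000]
det(I−A) = Σ_j (I−A)_1j·C_1j = (0.90)(0.483000) + (-0.20)(0.099750) + (-0.45)(0.271875) + (-0.40)(0.132000) = 0.23960625
(I − A)⁻¹ = adj(I−A) / det(I−A) ≈
  [   2.0158     1.4367     1.4868     1.4633]
  [   0.4163     1.6011     0.7418     0.5196]
  [   1.1347     1.4816     2.1723     1.0152]
  [   0.5509     0.7653     0.5306     1.8906]
x = (I − A)⁻¹ d = adj(I−A)·d / det(I−A), with det(I−A) = 0.23960625:
  x_W = (0.483000·130 + 0.344250·155 + 0.356250·65 + 0.350625·145) / 0.23960625 = 190.145625 / 0.23960625 ≈ 793.575
  x_P = (0.099750·130 + 0.383625·155 + 0.177750·65 + 0.124500·145) / 0.23960625 = 102.035625 / 0.23960625 ≈ 425.847
  x_C = (0.271875·130 + 0.355000·155 + 0.520500·65 + 0.243250·145) / 0.23960625 = 159.4725 / 0.23960625 ≈ 665.561
  x_F = (0.132000·130 + 0.183375·155 + 0.127125·65 + 0.453000·145) / 0.23960625 = 119.53125 / 0.23960625 ≈ 498.865

x_C = 665.561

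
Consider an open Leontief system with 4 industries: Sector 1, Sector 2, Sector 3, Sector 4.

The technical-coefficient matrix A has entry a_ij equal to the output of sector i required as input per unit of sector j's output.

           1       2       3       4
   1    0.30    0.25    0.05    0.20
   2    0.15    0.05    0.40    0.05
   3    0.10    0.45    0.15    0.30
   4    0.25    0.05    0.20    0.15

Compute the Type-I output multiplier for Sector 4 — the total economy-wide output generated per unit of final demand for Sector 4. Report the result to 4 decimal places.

m_4 = 4.1555

I − A =
  [   0.70    -0.25    -0.05    -0.20]
  [  -0.15     0.95    -0.40    -0.05]
  [  -0.10    -0.45     0.85    -0.30]
  [  -0.25    -0.05    -0.20     0.85]
Compute the cofactors C_ij = (−1)^(i+j)·(3×3 minor ij) of I−A; the adjugate is their transpose:
adj(I−A) = Cᵀ =
  [ 0.46375   0.21200   0.16975   0.18150]
  [ 0.17500   0.40925   0.23800   0.14925]
  [ 0.21700   0.29675   0.47950   0.23775]
  [ 0.19775   0.15625   0.17675   0.38925]
det(I−A) = Σ_j (I−A)_1j·C_1j = (0.70)(0.46375) + (-0.25)(0.17500) + (-0.05)(0.21700) + (-0.20)(0.19775) = 0.230475
(I − A)⁻¹ = adj(I−A) / det(I−A) ≈
  [   2.01215     0.91984     0.73652     0.78750]
  [   0.75930     1.77568     1.03265     0.64758]
  [   0.94153     1.28756     2.08049     1.03157]
  [   0.85801     0.67795     0.76689     1.68890]
The output multiplier for sector j is the column-j sum of the Leontief inverse (I − A)⁻¹ = adj(I−A) / det(I−A).
Column 4 of adj(I−A): (0.18150, 0.14925, 0.23775, 0.38925); det(I−A) = 0.230475.
m_4 = (0.18150 + 0.14925 + 0.23775 + 0.38925) / 0.230475 = 0.95775 / 0.230475 ≈ 4.1555.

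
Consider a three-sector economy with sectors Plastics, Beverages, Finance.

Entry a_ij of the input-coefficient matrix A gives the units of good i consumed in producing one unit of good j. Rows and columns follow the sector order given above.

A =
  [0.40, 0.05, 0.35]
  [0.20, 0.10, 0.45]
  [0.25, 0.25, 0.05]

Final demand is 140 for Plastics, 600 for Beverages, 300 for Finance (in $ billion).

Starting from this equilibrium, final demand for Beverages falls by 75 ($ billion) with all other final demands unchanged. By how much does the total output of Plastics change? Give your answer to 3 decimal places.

Δx_1 = -30.303

I − A =
  [   0.60    -0.05    -0.35]
  [  -0.20     0.90    -0.45]
  [  -0.25    -0.25     0.95]
Cofactors of I−A, C_ij = (−1)^(i+j)·(minor ij) (rows/columns in the sector order above):
  C_11 = (0.90)(0.95) − (-0.45)(-0.25) = 0.7425
  C_12 = −[(-0.20)(0.95) − (-0.45)(-0.25)] = 0.3025
  C_13 = (-0.20)(-0.25) − (0.90)(-0.25) = 0.2750
  C_21 = −[(-0.05)(0.95) − (-0.35)(-0.25)] = 0.1350
  C_22 = (0.60)(0.95) − (-0.35)(-0.25) = 0.4825
  C_23 = −[(0.60)(-0.25) − (-0.05)(-0.25)] = 0.1625
  C_31 = (-0.05)(-0.45) − (-0.35)(0.90) = 0.3375
  C_32 = −[(0.60)(-0.45) − (-0.35)(-0.20)] = 0.3400
  C_33 = (0.60)(0.90) − (-0.05)(-0.20) = 0.5300
det(I−A) = Σ_j (I−A)_1j·C_1j = (0.60)(0.7425) + (-0.05)(0.3025) + (-0.35)(0.2750) = 0.334125
adj(I−A) = Cᵀ =
  [ 0.7425   0.1350   0.3375]
  [ 0.3025   0.4825   0.3400]
  [ 0.2750   0.1625   0.5300]
(I − A)⁻¹ = adj(I−A) / det(I−A) ≈
  [   2.2222     0.4040     1.0101]
  [   0.9053     1.4441     1.0176]
  [   0.8230     0.4863     1.5862]
Δx = (I − A)⁻¹ Δd with Δd having -75 in the Beverages component and 0 elsewhere.
So Δx_1 = L_12 · (-75), where L_12 = adj(I−A)_12 / det(I−A) = 0.1350 / 0.334125.
Δx_1 = 0.1350 × (-75) / 0.334125 = -10.125 / 0.334125 ≈ -30.303.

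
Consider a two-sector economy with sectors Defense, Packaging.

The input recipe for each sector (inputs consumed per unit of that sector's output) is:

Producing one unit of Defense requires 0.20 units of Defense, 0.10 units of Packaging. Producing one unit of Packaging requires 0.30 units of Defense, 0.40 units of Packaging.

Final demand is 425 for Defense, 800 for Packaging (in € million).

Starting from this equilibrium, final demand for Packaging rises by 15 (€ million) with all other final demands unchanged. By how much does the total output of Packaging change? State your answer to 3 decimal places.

Δx_P = 26.667

I − A =
  [   0.80    -0.30]
  [  -0.10     0.60]
det(I−A) = (0.80)(0.60) − (-0.30)(-0.10) = 0.4500
adj(I−A) = [[0.60, 0.30], [0.10, 0.80]]
(I − A)⁻¹ = adj(I−A) / det(I−A) ≈
  [   1.3333     0.6667]
  [   0.2222     1.7778]
Δx = (I − A)⁻¹ Δd with Δd having +15 in the Packaging component and 0 elsewhere.
So Δx_P = L_PP · (+15), where L_PP = adj(I−A)_PP / det(I−A) = 0.80 / 0.4500.
Δx_P = 0.80 × (+15) / 0.4500 = 12.00 / 0.4500 ≈ 26.667.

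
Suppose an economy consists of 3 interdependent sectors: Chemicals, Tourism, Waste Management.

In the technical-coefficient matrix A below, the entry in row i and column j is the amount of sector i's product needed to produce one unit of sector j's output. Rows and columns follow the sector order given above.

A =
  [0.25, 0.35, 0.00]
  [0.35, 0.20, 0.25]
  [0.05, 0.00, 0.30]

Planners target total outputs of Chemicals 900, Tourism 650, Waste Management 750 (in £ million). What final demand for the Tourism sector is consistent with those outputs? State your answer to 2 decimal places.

I − A =
  [   0.75    -0.35     0.00]
  [  -0.35     0.80    -0.25]
  [  -0.05     0.00     0.70]
d = (I − A) x:
  d_1 = (+0.75)·900 + (-0.35)·650 + (+0.00)·750 = 447.50
  d_2 = (-0.35)·900 + (+0.80)·650 + (-0.25)·750 = 17.50
  d_3 = (-0.05)·900 + (+0.00)·650 + (+0.70)·750 = 480.00

d_2 = 17.50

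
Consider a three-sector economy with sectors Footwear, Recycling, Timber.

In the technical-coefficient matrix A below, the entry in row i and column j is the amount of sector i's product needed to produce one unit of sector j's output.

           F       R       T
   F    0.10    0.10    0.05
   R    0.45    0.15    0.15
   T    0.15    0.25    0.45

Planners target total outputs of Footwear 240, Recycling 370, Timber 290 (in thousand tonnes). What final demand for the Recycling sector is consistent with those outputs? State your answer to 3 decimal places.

I − A =
  [   0.90    -0.10    -0.05]
  [  -0.45     0.85    -0.15]
  [  -0.15    -0.25     0.55]
d = (I − A) x:
  d_F = (+0.90)·240 + (-0.10)·370 + (-0.05)·290 = 164.500
  d_R = (-0.45)·240 + (+0.85)·370 + (-0.15)·290 = 163.000
  d_T = (-0.15)·240 + (-0.25)·370 + (+0.55)·290 = 31.000

d_R = 163.000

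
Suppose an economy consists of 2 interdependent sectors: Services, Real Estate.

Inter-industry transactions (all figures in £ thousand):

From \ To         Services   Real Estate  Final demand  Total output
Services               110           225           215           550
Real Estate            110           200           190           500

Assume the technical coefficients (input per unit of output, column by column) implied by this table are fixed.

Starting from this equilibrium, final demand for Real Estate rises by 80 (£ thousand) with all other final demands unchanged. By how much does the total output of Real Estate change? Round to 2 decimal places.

Δx_R = 164.10

Technical coefficients a_ij = z_ij / X_j:
  a_SS = 110/550 = 0.20, a_RS = 110/550 = 0.20
  a_SR = 225/500 = 0.45, a_RR = 200/500 = 0.40
I − A =
  [   0.80    -0.45]
  [  -0.20     0.60]
det(I−A) = (0.80)(0.60) − (-0.45)(-0.20) = 0.3900
adj(I−A) = [[0.60, 0.45], [0.20, 0.80]]
(I − A)⁻¹ = adj(I−A) / det(I−A) ≈
  [   1.5385     1.1538]
  [   0.5128     2.0513]
Δx = (I − A)⁻¹ Δd with Δd having +80 in the Real Estate component and 0 elsewhere.
So Δx_R = L_RR · (+80), where L_RR = adj(I−A)_RR / det(I−A) = 0.80 / 0.3900.
Δx_R = 0.80 × (+80) / 0.3900 = 64.00 / 0.3900 ≈ 164.10.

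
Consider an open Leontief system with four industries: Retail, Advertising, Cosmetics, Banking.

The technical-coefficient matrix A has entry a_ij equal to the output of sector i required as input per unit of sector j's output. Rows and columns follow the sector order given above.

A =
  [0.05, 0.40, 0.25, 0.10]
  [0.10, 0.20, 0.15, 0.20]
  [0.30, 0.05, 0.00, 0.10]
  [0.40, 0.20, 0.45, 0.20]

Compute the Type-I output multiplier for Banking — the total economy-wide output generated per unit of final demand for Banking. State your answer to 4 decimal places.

m_B = 3.4863

I − A =
  [   0.95    -0.40    -0.25    -0.10]
  [  -0.10     0.80    -0.15    -0.20]
  [  -0.30    -0.05     1.00    -0.10]
  [  -0.40    -0.20    -0.45     0.80]
Compute the cofactors C_ij = (−1)^(i+j)·(3×3 minor ij) of I−A; the adjugate is their transpose:
adj(I−A) = Cᵀ =
  [ 0.550500   0.339250   0.273000   0.187750]
  [ 0.224500   0.593750   0.238000   0.206250]
  [ 0.222000   0.173000   0.472000   0.130000]
  [ 0.456250   0.415375   0.461500   0.633625]
det(I−A) = Σ_j (I−A)_1j·C_1j = (0.95)(0.550500) + (-0.40)(0.224500) + (-0.25)(0.222000) + (-0.10)(0.456250) = 0.33205
(I − A)⁻¹ = adj(I−A) / det(I−A) ≈
  [   1.65788     1.02168     0.82217     0.56543]
  [   0.67610     1.78813     0.71676     0.62114]
  [   0.66857     0.52101     1.42147     0.39151]
  [   1.37404     1.25094     1.38985     1.90822]
The output multiplier for sector j is the column-j sum of the Leontief inverse (I − A)⁻¹ = adj(I−A) / det(I−A).
Column B of adj(I−A): (0.187750, 0.206250, 0.130000, 0.633625); det(I−A) = 0.33205.
m_B = (0.187750 + 0.206250 + 0.130000 + 0.633625) / 0.33205 = 1.157625 / 0.33205 ≈ 3.4863.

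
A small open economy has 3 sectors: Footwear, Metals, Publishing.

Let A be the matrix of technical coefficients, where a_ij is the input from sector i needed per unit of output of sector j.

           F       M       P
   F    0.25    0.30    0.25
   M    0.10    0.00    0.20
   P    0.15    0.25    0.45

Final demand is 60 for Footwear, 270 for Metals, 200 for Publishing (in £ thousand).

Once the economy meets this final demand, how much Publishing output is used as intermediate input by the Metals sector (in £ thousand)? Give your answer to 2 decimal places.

z_PM = 115.58

I − A =
  [   0.75    -0.30    -0.25]
  [  -0.10     1.00    -0.20]
  [  -0.15    -0.25     0.55]
Cofactors of I−A, C_ij = (−1)^(i+j)·(minor ij) (rows/columns in the sector order above):
  C_11 = (1.00)(0.55) − (-0.20)(-0.25) = 0.5000
  C_12 = −[(-0.10)(0.55) − (-0.20)(-0.15)] = 0.0850
  C_13 = (-0.10)(-0.25) − (1.00)(-0.15) = 0.1750
  C_21 = −[(-0.30)(0.55) − (-0.25)(-0.25)] = 0.2275
  C_22 = (0.75)(0.55) − (-0.25)(-0.15) = 0.3750
  C_23 = −[(0.75)(-0.25) − (-0.30)(-0.15)] = 0.2325
  C_31 = (-0.30)(-0.20) − (-0.25)(1.00) = 0.3100
  C_32 = −[(0.75)(-0.20) − (-0.25)(-0.10)] = 0.1750
  C_33 = (0.75)(1.00) − (-0.30)(-0.10) = 0.7200
det(I−A) = Σ_j (I−A)_1j·C_1j = (0.75)(0.5000) + (-0.30)(0.0850) + (-0.25)(0.1750) = 0.30575
adj(I−A) = Cᵀ =
  [ 0.5000   0.2275   0.3100]
  [ 0.0850   0.3750   0.1750]
  [ 0.1750   0.2325   0.7200]
(I − A)⁻¹ = adj(I−A) / det(I−A) ≈
  [   1.6353     0.7441     1.0139]
  [   0.2780     1.2265     0.5724]
  [   0.5724     0.7604     2.3549]
First solve x = (I − A)⁻¹ d = adj(I−A)·d / det(I−A); in particular x_M = (0.0850·60 + 0.3750·270 + 0.1750·200) / 0.30575 = 141.35 / 0.30575 ≈ 462.3058.
Intermediate flow from P to M: z_PM = a_PM · x_M = 0.25 × 141.35 / 0.30575 = 35.3375 / 0.30575 ≈ 115.58.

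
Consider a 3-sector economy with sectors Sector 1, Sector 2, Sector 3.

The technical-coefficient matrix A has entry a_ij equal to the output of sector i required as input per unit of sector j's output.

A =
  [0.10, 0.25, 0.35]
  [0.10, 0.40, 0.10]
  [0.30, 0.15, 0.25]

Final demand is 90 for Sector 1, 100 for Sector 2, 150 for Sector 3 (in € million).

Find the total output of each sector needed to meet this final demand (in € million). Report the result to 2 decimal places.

I − A =
  [   0.90    -0.25    -0.35]
  [  -0.10     0.60    -0.10]
  [  -0.30    -0.15     0.75]
Cofactors of I−A, C_ij = (−1)^(i+j)·(minor ij) (rows/columns in the sector order above):
  C_11 = (0.60)(0.75) − (-0.10)(-0.15) = 0.4350
  C_12 = −[(-0.10)(0.75) − (-0.10)(-0.30)] = 0.1050
  C_13 = (-0.10)(-0.15) − (0.60)(-0.30) = 0.1950
  C_21 = −[(-0.25)(0.75) − (-0.35)(-0.15)] = 0.2400
  C_22 = (0.90)(0.75) − (-0.35)(-0.30) = 0.5700
  C_23 = −[(0.90)(-0.15) − (-0.25)(-0.30)] = 0.2100
  C_31 = (-0.25)(-0.10) − (-0.35)(0.60) = 0.2350
  C_32 = −[(0.90)(-0.10) − (-0.35)(-0.10)] = 0.1250
  C_33 = (0.90)(0.60) − (-0.25)(-0.10) = 0.5150
det(I−A) = Σ_j (I−A)_1j·C_1j = (0.90)(0.4350) + (-0.25)(0.1050) + (-0.35)(0.1950) = 0.2970
adj(I−A) = Cᵀ =
  [ 0.4350   0.2400   0.2350]
  [ 0.1050   0.5700   0.1250]
  [ 0.1950   0.2100   0.5150]
(I − A)⁻¹ = adj(I−A) / det(I−A) ≈
  [   1.4646     0.8081     0.7912]
  [   0.3535     1.9192     0.4209]
  [   0.6566     0.7071     1.7340]
x = (I − A)⁻¹ d = adj(I−A)·d / det(I−A), with det(I−A) = 0.2970:
  x_1 = (0.4350·90 + 0.2400·100 + 0.2350·150) / 0.2970 = 98.40 / 0.2970 ≈ 331.31
  x_2 = (0.1050·90 + 0.5700·100 + 0.1250·150) / 0.2970 = 85.20 / 0.2970 ≈ 286.87
  x_3 = (0.1950·90 + 0.2100·100 + 0.5150·150) / 0.2970 = 115.80 / 0.2970 ≈ 389.90

x_1 = 331.31, x_2 = 286.87, x_3 = 389.90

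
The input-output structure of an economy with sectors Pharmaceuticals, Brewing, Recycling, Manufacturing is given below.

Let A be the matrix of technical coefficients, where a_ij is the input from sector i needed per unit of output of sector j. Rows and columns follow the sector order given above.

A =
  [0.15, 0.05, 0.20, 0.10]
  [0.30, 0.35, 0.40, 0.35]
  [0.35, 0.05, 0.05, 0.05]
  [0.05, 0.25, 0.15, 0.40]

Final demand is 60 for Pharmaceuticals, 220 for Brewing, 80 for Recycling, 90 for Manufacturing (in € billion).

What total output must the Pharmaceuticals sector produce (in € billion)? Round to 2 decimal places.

x_P = 266.66

I − A =
  [   0.85    -0.05    -0.20    -0.10]
  [  -0.30     0.65    -0.40    -0.35]
  [  -0.35    -0.05     0.95    -0.05]
  [  -0.05    -0.25    -0.15     0.60]
Compute the cofactors C_ij = (−1)^(i+j)·(3×3 minor ij) of I−A; the adjugate is their transpose:
adj(I−A) = Cᵀ =
  [ 0.262875   0.061125   0.094875   0.087375]
  [ 0.288750   0.425625   0.290625   0.320625]
  [ 0.121125   0.055250   0.236500   0.072125]
  [ 0.172500   0.196250   0.188125   0.438125]
det(I−A) = Σ_j (I−A)_1j·C_1j = (0.85)(0.262875) + (-0.05)(0.288750) + (-0.20)(0.121125) + (-0.10)(0.172500) = 0.16753125
(I − A)⁻¹ = adj(I−A) / det(I−A) ≈
  [   1.5691     0.3649     0.5663     0.5215]
  [   1.7236     2.5406     1.7348     1.9138]
  [   0.7230     0.3298     1.4117     0.4305]
  [   1.0297     1.1714     1.1229     2.6152]
x = (I − A)⁻¹ d = adj(I−A)·d / det(I−A), with det(I−A) = 0.16753125:
  x_P = (0.262875·60 + 0.061125·220 + 0.094875·80 + 0.087375·90) / 0.16753125 = 44.67375 / 0.16753125 ≈ 266.66
  x_B = (0.288750·60 + 0.425625·220 + 0.290625·80 + 0.320625·90) / 0.16753125 = 163.06875 / 0.16753125 ≈ 973.36
  x_R = (0.121125·60 + 0.055250·220 + 0.236500·80 + 0.072125·90) / 0.16753125 = 44.83375 / 0.16753125 ≈ 267.61
  x_M = (0.172500·60 + 0.196250·220 + 0.188125·80 + 0.438125·90) / 0.16753125 = 108.00625 / 0.16753125 ≈ 644.69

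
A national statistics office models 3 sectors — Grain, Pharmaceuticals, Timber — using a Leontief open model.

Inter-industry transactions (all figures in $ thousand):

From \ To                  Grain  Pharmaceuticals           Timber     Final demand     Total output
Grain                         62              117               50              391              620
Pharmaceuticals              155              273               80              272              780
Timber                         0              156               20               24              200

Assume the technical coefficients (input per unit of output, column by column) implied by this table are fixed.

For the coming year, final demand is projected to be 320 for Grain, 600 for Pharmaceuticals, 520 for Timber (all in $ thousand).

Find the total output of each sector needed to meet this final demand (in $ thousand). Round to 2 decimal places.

x_G = 951.13, x_P = 1904.96, x_T = 1001.10

Technical coefficients a_ij = z_ij / X_j:
  a_GG = 62/620 = 0.10, a_PG = 155/620 = 0.25, a_TG = 0/620 = 0.00
  a_GP = 117/780 = 0.15, a_PP = 273/780 = 0.35, a_TP = 156/780 = 0.20
  a_GT = 50/200 = 0.25, a_PT = 80/200 = 0.40, a_TT = 20/200 = 0.10
I − A =
  [   0.90    -0.15    -0.25]
  [  -0.25     0.65    -0.40]
  [   0.00    -0.20     0.90]
Cofactors of I−A, C_ij = (−1)^(i+j)·(minor ij) (rows/columns in the sector order above):
  C_11 = (0.65)(0.90) − (-0.40)(-0.20) = 0.5050
  C_12 = −[(-0.25)(0.90) − (-0.40)(0.00)] = 0.2250
  C_13 = (-0.25)(-0.20) − (0.65)(0.00) = 0.0500
  C_21 = −[(-0.15)(0.90) − (-0.25)(-0.20)] = 0.1850
  C_22 = (0.90)(0.90) − (-0.25)(0.00) = 0.8100
  C_23 = −[(0.90)(-0.20) − (-0.15)(0.00)] = 0.1800
  C_31 = (-0.15)(-0.40) − (-0.25)(0.65) = 0.2225
  C_32 = −[(0.90)(-0.40) − (-0.25)(-0.25)] = 0.4225
  C_33 = (0.90)(0.65) − (-0.15)(-0.25) = 0.5475
det(I−A) = Σ_j (I−A)_1j·C_1j = (0.90)(0.5050) + (-0.15)(0.2250) + (-0.25)(0.0500) = 0.40825
adj(I−A) = Cᵀ =
  [ 0.5050   0.1850   0.2225]
  [ 0.2250   0.8100   0.4225]
  [ 0.0500   0.1800   0.5475]
(I − A)⁻¹ = adj(I−A) / det(I−A) ≈
  [   1.2370     0.4532     0.5450]
  [   0.5511     1.9841     1.0349]
  [   0.1225     0.4409     1.3411]
x = (I − A)⁻¹ d = adj(I−A)·d / det(I−A), with det(I−A) = 0.40825:
  x_G = (0.5050·320 + 0.1850·600 + 0.2225·520) / 0.40825 = 388.30 / 0.40825 ≈ 951.13
  x_P = (0.2250·320 + 0.8100·600 + 0.4225·520) / 0.40825 = 777.70 / 0.40825 ≈ 1904.96
  x_T = (0.0500·320 + 0.1800·600 + 0.5475·520) / 0.40825 = 408.70 / 0.40825 ≈ 1001.10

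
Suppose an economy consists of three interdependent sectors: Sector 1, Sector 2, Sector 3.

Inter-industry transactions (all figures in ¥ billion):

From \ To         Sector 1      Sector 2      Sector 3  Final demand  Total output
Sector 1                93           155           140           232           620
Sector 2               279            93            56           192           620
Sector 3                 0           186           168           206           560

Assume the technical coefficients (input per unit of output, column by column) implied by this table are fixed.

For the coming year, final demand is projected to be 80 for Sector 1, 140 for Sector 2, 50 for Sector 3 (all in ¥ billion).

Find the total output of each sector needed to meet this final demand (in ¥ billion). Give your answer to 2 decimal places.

Technical coefficients a_ij = z_ij / X_j:
  a_11 = 93/620 = 0.15, a_21 = 279/620 = 0.45, a_31 = 0/620 = 0.00
  a_12 = 155/620 = 0.25, a_22 = 93/620 = 0.15, a_32 = 186/620 = 0.30
  a_13 = 140/560 = 0.25, a_23 = 56/560 = 0.10, a_33 = 168/560 = 0.30
I − A =
  [   0.85    -0.25    -0.25]
  [  -0.45     0.85    -0.10]
  [   0.00    -0.30     0.70]
Cofactors of I−A, C_ij = (−1)^(i+j)·(minor ij) (rows/columns in the sector order above):
  C_11 = (0.85)(0.70) − (-0.10)(-0.30) = 0.5650
  C_12 = −[(-0.45)(0.70) − (-0.10)(0.00)] = 0.3150
  C_13 = (-0.45)(-0.30) − (0.85)(0.00) = 0.1350
  C_21 = −[(-0.25)(0.70) − (-0.25)(-0.30)] = 0.2500
  C_22 = (0.85)(0.70) − (-0.25)(0.00) = 0.5950
  C_23 = −[(0.85)(-0.30) − (-0.25)(0.00)] = 0.2550
  C_31 = (-0.25)(-0.10) − (-0.25)(0.85) = 0.2375
  C_32 = −[(0.85)(-0.10) − (-0.25)(-0.45)] = 0.1975
  C_33 = (0.85)(0.85) − (-0.25)(-0.45) = 0.6100
det(I−A) = Σ_j (I−A)_1j·C_1j = (0.85)(0.5650) + (-0.25)(0.3150) + (-0.25)(0.1350) = 0.36775
adj(I−A) = Cᵀ =
  [ 0.5650   0.2500   0.2375]
  [ 0.3150   0.5950   0.1975]
  [ 0.1350   0.2550   0.6100]
(I − A)⁻¹ = adj(I−A) / det(I−A) ≈
  [   1.5364     0.6798     0.6458]
  [   0.8566     1.6179     0.5370]
  [   0.3671     0.6934     1.6587]
x = (I − A)⁻¹ d = adj(I−A)·d / det(I−A), with det(I−A) = 0.36775:
  x_1 = (0.5650·80 + 0.2500·140 + 0.2375·50) / 0.36775 = 92.075 / 0.36775 ≈ 250.37
  x_2 = (0.3150·80 + 0.5950·140 + 0.1975·50) / 0.36775 = 118.375 / 0.36775 ≈ 321.89
  x_3 = (0.1350·80 + 0.2550·140 + 0.6100·50) / 0.36775 = 77.00 / 0.36775 ≈ 209.38

x_1 = 250.37, x_2 = 321.89, x_3 = 209.38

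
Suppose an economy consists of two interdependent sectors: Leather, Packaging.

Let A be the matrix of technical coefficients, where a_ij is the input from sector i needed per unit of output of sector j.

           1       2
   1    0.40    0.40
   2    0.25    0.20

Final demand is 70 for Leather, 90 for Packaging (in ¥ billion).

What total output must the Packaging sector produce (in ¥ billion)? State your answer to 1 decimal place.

I − A =
  [   0.60    -0.40]
  [  -0.25     0.80]
det(I−A) = (0.60)(0.80) − (-0.40)(-0.25) = 0.3800
adj(I−A) = [[0.80, 0.40], [0.25, 0.60]]
(I − A)⁻¹ = adj(I−A) / det(I−A) ≈
  [   2.1053     1.0526]
  [   0.6579     1.5789]
x = (I − A)⁻¹ d = adj(I−A)·d / det(I−A), with det(I−A) = 0.3800:
  x_1 = (0.80·70 + 0.40·90) / 0.3800 = 92.00 / 0.3800 ≈ 242.1
  x_2 = (0.25·70 + 0.60·90) / 0.3800 = 71.50 / 0.3800 ≈ 188.2

x_2 = 188.2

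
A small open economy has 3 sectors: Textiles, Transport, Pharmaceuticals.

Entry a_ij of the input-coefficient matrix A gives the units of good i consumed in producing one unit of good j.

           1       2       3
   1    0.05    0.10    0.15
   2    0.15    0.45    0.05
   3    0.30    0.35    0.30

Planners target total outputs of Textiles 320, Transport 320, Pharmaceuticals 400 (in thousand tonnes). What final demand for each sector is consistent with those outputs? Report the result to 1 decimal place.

I − A =
  [   0.95    -0.10    -0.15]
  [  -0.15     0.55    -0.05]
  [  -0.30    -0.35     0.70]
d = (I − A) x:
  d_1 = (+0.95)·320 + (-0.10)·320 + (-0.15)·400 = 212.0
  d_2 = (-0.15)·320 + (+0.55)·320 + (-0.05)·400 = 108.0
  d_3 = (-0.30)·320 + (-0.35)·320 + (+0.70)·400 = 72.0

d_1 = 212.0, d_2 = 108.0, d_3 = 72.0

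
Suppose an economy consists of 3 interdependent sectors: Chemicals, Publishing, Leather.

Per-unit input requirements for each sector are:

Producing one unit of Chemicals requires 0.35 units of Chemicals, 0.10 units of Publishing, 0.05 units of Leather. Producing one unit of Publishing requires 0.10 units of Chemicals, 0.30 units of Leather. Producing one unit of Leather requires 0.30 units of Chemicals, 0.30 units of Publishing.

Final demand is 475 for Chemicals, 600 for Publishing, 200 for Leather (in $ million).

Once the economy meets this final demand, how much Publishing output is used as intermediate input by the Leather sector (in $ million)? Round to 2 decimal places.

z_23 = 154.32

I − A =
  [   0.65    -0.10    -0.30]
  [  -0.10     1.00    -0.30]
  [  -0.05    -0.30     1.00]
Cofactors of I−A, C_ij = (−1)^(i+j)·(minor ij) (rows/columns in the sector order above):
  C_11 = (1.00)(1.00) − (-0.30)(-0.30) = 0.9100
  C_12 = −[(-0.10)(1.00) − (-0.30)(-0.05)] = 0.1150
  C_13 = (-0.10)(-0.30) − (1.00)(-0.05) = 0.0800
  C_21 = −[(-0.10)(1.00) − (-0.30)(-0.30)] = 0.1900
  C_22 = (0.65)(1.00) − (-0.30)(-0.05) = 0.6350
  C_23 = −[(0.65)(-0.30) − (-0.10)(-0.05)] = 0.2000
  C_31 = (-0.10)(-0.30) − (-0.30)(1.00) = 0.3300
  C_32 = −[(0.65)(-0.30) − (-0.30)(-0.10)] = 0.2250
  C_33 = (0.65)(1.00) − (-0.10)(-0.10) = 0.6400
det(I−A) = Σ_j (I−A)_1j·C_1j = (0.65)(0.9100) + (-0.10)(0.1150) + (-0.30)(0.0800) = 0.5560
adj(I−A) = Cᵀ =
  [ 0.9100   0.1900   0.3300]
  [ 0.1150   0.6350   0.2250]
  [ 0.0800   0.2000   0.6400]
(I − A)⁻¹ = adj(I−A) / det(I−A) ≈
  [   1.6367     0.3417     0.5935]
  [   0.2068     1.1421     0.4047]
  [   0.1439     0.3597     1.1511]
First solve x = (I − A)⁻¹ d = adj(I−A)·d / det(I−A); in particular x_3 = (0.0800·475 + 0.2000·600 + 0.6400·200) / 0.5560 = 286.00 / 0.5560 ≈ 514.3885.
Intermediate flow from 2 to 3: z_23 = a_23 · x_3 = 0.30 × 286.00 / 0.5560 = 85.80 / 0.5560 ≈ 154.32.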